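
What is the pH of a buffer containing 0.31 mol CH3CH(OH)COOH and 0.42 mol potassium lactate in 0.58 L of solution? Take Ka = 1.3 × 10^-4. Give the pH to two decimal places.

pH = 4.02

pKa = −log(1.3 × 10^-4) = 3.886
Using pH = pKa + log([base]/[acid]) with [base]/[acid] = 0.42/0.31:
pH = 3.886 + (+0.132) = 4.02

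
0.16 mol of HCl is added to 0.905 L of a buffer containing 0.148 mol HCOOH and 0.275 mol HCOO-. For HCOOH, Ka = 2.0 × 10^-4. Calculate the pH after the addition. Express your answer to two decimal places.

After neutralization: n(HCOOH) = 0.308 mol, n(HCOO-) = 0.115 mol.
pKa = −log(2.0 × 10^-4) = 3.699
pH = pKa + log([A⁻]/[HA]) = 3.699 + log(0.115/0.308) = 3.699 -0.428

pH = 3.27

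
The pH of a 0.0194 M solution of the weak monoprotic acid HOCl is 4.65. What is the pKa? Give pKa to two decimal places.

pKa = 7.59

[H+] = 10^(-4.65) = 2.24 × 10^-5 M
At equilibrium [HA] = 0.0194 − 2.24 × 10^-5 = 1.94 × 10^-2 M
Ka = [H+][A-]/[HA] = (2.24 × 10^-5)² / 1.94 × 10^-2 = 2.59 × 10^-8
pKa = -log(2.59 × 10^-8) = 7.59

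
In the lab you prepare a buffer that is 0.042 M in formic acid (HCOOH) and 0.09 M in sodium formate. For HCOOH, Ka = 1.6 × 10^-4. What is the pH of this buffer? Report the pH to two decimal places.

pKa = −log(1.6 × 10^-4) = 3.796
Henderson–Hasselbalch: pH = pKa + log([HCOO-]/[HCOOH]) = 3.796 + log(0.09/0.042)
pH = 3.796 + (+0.331) = 4.13

pH = 4.13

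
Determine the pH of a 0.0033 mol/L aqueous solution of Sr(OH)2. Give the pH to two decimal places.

Sr(OH)2 is a strong base (each formula unit releases 2 OH-); [OH-] = 0.0066 M.
pOH = -log(0.0066) = 2.18
pH = 14.00 - 2.18 = 11.82

pH = 11.82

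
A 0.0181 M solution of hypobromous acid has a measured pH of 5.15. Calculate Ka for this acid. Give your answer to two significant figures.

Ka = 2.8 × 10^-9

[H+] = 10^(-5.15) = 7.08 × 10^-6 M
At equilibrium [HA] = 0.0181 − 7.08 × 10^-6 = 1.81 × 10^-2 M
Ka = [H+][A-]/[HA] = (7.08 × 10^-6)² / 1.81 × 10^-2 = 2.8 × 10^-9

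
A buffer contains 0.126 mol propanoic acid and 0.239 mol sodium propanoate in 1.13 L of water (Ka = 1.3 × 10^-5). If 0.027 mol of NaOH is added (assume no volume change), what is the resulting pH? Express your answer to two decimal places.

After neutralization: n(CH3CH2COOH) = 0.099 mol, n(CH3CH2COO-) = 0.266 mol.
pKa = −log(1.3 × 10^-5) = 4.886
pH = pKa + log(n_CH3CH2COO-/n_CH3CH2COOH) = 4.886 + log(0.266/0.099) = 4.886 + (+0.429)

pH = 5.32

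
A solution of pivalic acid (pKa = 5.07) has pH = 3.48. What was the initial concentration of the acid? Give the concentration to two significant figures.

[H+] = 10^(-3.48) = 3.31 × 10^-4 M = x
Ka = 10^(−5.07) = 8.51 × 10^-6
Ka = x²/(C₀ − x) ⇒ C₀ = x + x²/Ka
C₀ = 3.31 × 10^-4 + (3.31 × 10^-4)²/(8.51 × 10^-6) = 1.32 × 10^-2 M

C₀ = 1.3 × 10^-2 M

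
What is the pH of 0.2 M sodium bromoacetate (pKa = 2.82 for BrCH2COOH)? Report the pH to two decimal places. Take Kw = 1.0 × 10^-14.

pH = 8.06

BrCH2COO- is the conjugate base of the weak acid BrCH2COOH.
Ka = 10^(−2.82) = 1.51 × 10^-3
Kb = Kw/Ka = 1.0×10^-14 / 1.51 × 10^-3 = 6.62 × 10^-12
From the ICE table, Kb = [OH-]²/(0.2 − [OH-]) = 6.62 × 10^-12.
Since Kb ≪ C₀, [OH-] ≈ √(Kb·C₀) = 1.15 × 10^-6 M.
pOH = 5.94, so pH = 14.00 − pOH = 8.06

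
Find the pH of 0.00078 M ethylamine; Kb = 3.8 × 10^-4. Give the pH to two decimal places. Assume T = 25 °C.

pH = 10.59

C2H5NH2 + H2O ⇌ C2H5NH3+ + OH-
Kb = [OH-]²/(0.00078 − [OH-]) = 3.8 × 10^-4
Here C₀/Kb ≈ 2.05, so the small-[OH-] approximation fails. Use the quadratic:
[OH-] = (−Kb + √(Kb² + 4·Kb·C₀))/2 = 3.87 × 10^-4 M
pOH = −log(3.87 × 10^-4) = 3.41; pH = 14.00 − 3.41 = 10.59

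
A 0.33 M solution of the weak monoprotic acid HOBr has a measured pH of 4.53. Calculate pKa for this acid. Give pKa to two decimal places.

[H+] = 10^(-4.53) = 2.95 × 10^-5 M
At equilibrium [HA] = 0.33 − 2.95 × 10^-5 = 3.30 × 10^-1 M
Ka = [H+][A-]/[HA] = (2.95 × 10^-5)² / 3.30 × 10^-1 = 2.64 × 10^-9
pKa = -log(2.64 × 10^-9) = 8.58

pKa = 8.58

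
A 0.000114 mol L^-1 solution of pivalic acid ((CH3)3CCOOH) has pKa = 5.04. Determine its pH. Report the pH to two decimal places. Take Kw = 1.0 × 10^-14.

(CH3)3CCOOH ⇌ (CH3)3CCOO- + H+
Ka = 10^(−5.04) = 9.12 × 10^-6
Ka = [H+]²/(0.000114 − [H+]) = 9.12 × 10^-6
[H+] is not negligible relative to C₀; solve [H+]² + 9.12e-06·[H+] − 1.04e-09 = 0.
[H+] = [−9.12e-06 + √(9.12e-06² + 4.16e-09)]/2 = 2.80 × 10^-5 M
pH = −log[H+] = −log(2.80 × 10^-5) = 4.55

pH = 4.55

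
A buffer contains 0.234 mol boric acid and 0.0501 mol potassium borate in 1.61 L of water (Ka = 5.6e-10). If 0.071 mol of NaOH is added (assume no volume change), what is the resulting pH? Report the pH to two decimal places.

OH- converts B(OH)3 to B(OH)4-: B(OH)3 → 0.163 mol, B(OH)4- → 0.121 mol.
pKa = −log(5.6 × 10^-10) = 9.252
pH = pKa + log(n_B(OH)4-/n_B(OH)3) = 9.252 + log(0.121/0.163) = 9.252 + (-0.129)

pH = 9.12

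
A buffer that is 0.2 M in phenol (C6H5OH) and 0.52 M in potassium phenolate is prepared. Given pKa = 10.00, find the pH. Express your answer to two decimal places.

pH = 10.41

Using pH = pKa + log([base]/[acid]) with [base]/[acid] = 0.52/0.2:
pH = 10.00 + (+0.415) = 10.41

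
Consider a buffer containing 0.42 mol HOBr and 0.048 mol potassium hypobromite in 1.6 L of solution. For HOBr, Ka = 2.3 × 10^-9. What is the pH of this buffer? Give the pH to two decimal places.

pH = 7.70

pKa = −log(2.3 × 10^-9) = 8.638
pH = pKa + log([A⁻]/[HA]) = 8.638 + log(0.048/0.42)
pH = 8.638 + (-0.942) = 7.70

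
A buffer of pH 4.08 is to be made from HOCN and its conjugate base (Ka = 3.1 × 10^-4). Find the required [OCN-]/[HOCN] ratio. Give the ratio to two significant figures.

ratio = 3.7

pKa = -log(3.1 × 10^-4) = 3.509
pH = pKa + log(r) ⇒ log(r) = 4.08 − 3.509 = +0.571
r = [OCN-]/[HOCN] = 10^(+0.571) = 3.72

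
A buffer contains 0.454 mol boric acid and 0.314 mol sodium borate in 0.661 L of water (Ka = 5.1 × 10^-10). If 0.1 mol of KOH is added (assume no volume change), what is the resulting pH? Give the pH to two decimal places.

After neutralization: n(B(OH)3) = 0.354 mol, n(B(OH)4-) = 0.414 mol.
pKa = −log(5.1 × 10^-10) = 9.292
pH = pKa + log(n_B(OH)4-/n_B(OH)3) = 9.292 + log(0.414/0.354) = 9.292 + (+0.068)

pH = 9.36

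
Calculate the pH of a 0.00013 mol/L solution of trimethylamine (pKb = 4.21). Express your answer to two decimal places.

(CH3)3N + H2O ⇌ (CH3)3NH+ + OH-
Kb = 10^(−4.21) = 6.17 × 10^-5
Kb = [OH-]²/(0.00013 − [OH-]) = 6.17 × 10^-5
The 5% rule fails; solving [OH-]² + Kb·[OH-] − Kb·C₀ = 0 exactly:
[OH-] = (−Kb + √(Kb² + 4·Kb·C₀))/2 = 6.39 × 10^-5 M
pOH = −log(6.39 × 10^-5) = 4.19; pH = 14.00 − 4.19 = 9.81

pH = 9.81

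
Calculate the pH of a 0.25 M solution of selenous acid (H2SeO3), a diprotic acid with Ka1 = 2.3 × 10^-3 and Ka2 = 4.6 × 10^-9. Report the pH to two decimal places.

Since Ka1 ≫ Ka2, the first ionization dominates [H+].
Ka1 = x²/(0.25 − x) = 2.3 × 10^-3
Solving the quadratic: x = (−Ka1 + √(Ka1² + 4·Ka1·C₀))/2 = 2.29 × 10^-2 M
pH = −log(2.29 × 10^-2) = 1.64

pH = 1.64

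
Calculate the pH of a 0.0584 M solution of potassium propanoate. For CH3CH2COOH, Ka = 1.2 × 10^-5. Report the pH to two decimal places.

CH3CH2COO- is the conjugate base of the weak acid CH3CH2COOH.
Kb = Kw/Ka = 1.0×10^-14 / 1.2 × 10^-5 = 8.33 × 10^-10
From the ICE table, Kb = x²/(0.0584 − x) = 8.33 × 10^-10.
Assume x ≪ 0.0584: x ≈ √(8.33 × 10^-10 × 0.0584) = 6.97 × 10^-6 M
(x/C₀ = 0.012% < 5%, so the approximation holds.)
pOH = 5.16, so pH = 14.00 − pOH = 8.84

pH = 8.84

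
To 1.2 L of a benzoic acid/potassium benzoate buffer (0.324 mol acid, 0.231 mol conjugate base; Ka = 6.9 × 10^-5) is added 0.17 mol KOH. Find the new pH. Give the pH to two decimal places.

After neutralization: n(C6H5COOH) = 0.154 mol, n(C6H5COO-) = 0.401 mol.
pKa = −log(6.9 × 10^-5) = 4.161
pH = pKa + log(n_C6H5COO-/n_C6H5COOH) = 4.161 + log(0.401/0.154) = 4.161 + (+0.416)

pH = 4.58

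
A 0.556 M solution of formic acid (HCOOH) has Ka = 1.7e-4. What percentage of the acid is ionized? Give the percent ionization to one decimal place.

1.7%

HCOOH ⇌ HCOO- + H+; let x = [H+] at equilibrium.
x ≈ √(Ka·C₀) = √(1.7 × 10^-4 × 0.556) = 9.72 × 10^-3 M
% ionization = x/C₀ × 100% = 9.72 × 10^-3/0.556 × 100% = 1.7%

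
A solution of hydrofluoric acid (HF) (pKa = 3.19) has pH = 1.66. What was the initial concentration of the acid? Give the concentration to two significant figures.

[H+] = 10^(-1.66) = 2.19 × 10^-2 M = x
Ka = 10^(−3.19) = 6.46 × 10^-4
Ka = x²/(C₀ − x) ⇒ C₀ = x + x²/Ka
C₀ = 2.19 × 10^-2 + (2.19 × 10^-2)²/(6.46 × 10^-4) = 7.64 × 10^-1 M

C₀ = 7.6 × 10^-1 M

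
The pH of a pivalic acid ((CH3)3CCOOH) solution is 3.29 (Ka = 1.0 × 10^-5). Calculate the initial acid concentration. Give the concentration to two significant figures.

C₀ = 2.7 × 10^-2 M

[H+] = 10^(-3.29) = 5.13 × 10^-4 M = x
Ka = x²/(C₀ − x) ⇒ C₀ = x + x²/Ka
C₀ = 5.13 × 10^-4 + (5.13 × 10^-4)²/(1.0 × 10^-5) = 2.68 × 10^-2 M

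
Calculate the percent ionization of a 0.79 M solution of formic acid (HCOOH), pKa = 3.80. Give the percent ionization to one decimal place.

1.4%

HCOOH ⇌ HCOO- + H+; let x = [H+] at equilibrium.
Ka = 10^(−3.80) = 1.58 × 10^-4
x ≈ √(Ka·C₀) = √(1.58 × 10^-4 × 0.79) = 1.12 × 10^-2 M
% ionization = x/C₀ × 100% = 1.12 × 10^-2/0.79 × 100% = 1.4%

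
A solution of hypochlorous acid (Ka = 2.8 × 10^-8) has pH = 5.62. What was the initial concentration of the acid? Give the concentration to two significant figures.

C₀ = 2.1 × 10^-4 M

[H+] = 10^(-5.62) = 2.40 × 10^-6 M = x
Ka = x²/(C₀ − x) ⇒ C₀ = x + x²/Ka
C₀ = 2.40 × 10^-6 + (2.40 × 10^-6)²/(2.8 × 10^-8) = 2.08 × 10^-4 M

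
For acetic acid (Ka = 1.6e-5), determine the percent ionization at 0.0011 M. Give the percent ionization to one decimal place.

CH3COOH ⇌ CH3COO- + H+; let x = [H+] at equilibrium.
Ka = x²/(C₀ − x); solving the quadratic gives x = 1.25 × 10^-4 M.
% ionization = x/C₀ × 100% = 1.25 × 10^-4/0.0011 × 100% = 11.4%

11.4%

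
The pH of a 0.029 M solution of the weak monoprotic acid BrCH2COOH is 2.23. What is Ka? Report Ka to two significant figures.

[H+] = 10^(-2.23) = 5.89 × 10^-3 M
At equilibrium [HA] = 0.029 − 5.89 × 10^-3 = 2.31 × 10^-2 M
Ka = [H+][A-]/[HA] = (5.89 × 10^-3)² / 2.31 × 10^-2 = 1.5 × 10^-3

Ka = 1.5 × 10^-3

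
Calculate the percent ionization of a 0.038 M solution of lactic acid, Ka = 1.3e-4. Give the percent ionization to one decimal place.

CH3CH(OH)COOH ⇌ CH3CH(OH)COO- + H+; let x = [H+] at equilibrium.
Ka = x²/(C₀ − x); solving the quadratic gives x = 2.16 × 10^-3 M.
Fraction ionized = 2.16 × 10^-3 / 0.038 = 0.0568 → 5.7%

5.7%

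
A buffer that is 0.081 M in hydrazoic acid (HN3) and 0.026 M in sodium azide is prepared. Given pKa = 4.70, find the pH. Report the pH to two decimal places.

pH = 4.21

Using pH = pKa + log([base]/[acid]) with [base]/[acid] = 0.026/0.081:
pH = 4.70 + (-0.494) = 4.21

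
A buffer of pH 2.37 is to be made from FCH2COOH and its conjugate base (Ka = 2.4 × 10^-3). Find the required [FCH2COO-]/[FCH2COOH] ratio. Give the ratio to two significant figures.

ratio = 0.56

pKa = -log(2.4 × 10^-3) = 2.620
pH = pKa + log(r) ⇒ log(r) = 2.37 − 2.620 = -0.250
r = [FCH2COO-]/[FCH2COOH] = 10^(-0.250) = 0.562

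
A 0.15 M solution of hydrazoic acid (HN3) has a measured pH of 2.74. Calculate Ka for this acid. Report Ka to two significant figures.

[H+] = 10^(-2.74) = 1.82 × 10^-3 M
At equilibrium [HA] = 0.15 − 1.82 × 10^-3 = 1.48 × 10^-1 M
Ka = [H+][A-]/[HA] = (1.82 × 10^-3)² / 1.48 × 10^-1 = 2.2 × 10^-5

Ka = 2.2 × 10^-5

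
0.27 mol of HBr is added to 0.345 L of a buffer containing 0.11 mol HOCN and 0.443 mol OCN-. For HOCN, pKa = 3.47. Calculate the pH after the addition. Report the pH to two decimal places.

Added H+ converts OCN- to HOCN: HOCN → 0.38 mol, OCN- → 0.173 mol.
Henderson–Hasselbalch with mole ratio 0.173/0.38: pH = 3.47 + (-0.342)

pH = 3.13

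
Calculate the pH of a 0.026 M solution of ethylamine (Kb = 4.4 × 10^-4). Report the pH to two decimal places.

pH = 11.50

C2H5NH2 + H2O ⇌ C2H5NH3+ + OH-
From the ICE table, Kb = [OH-]²/(0.026 − [OH-]) = 4.4 × 10^-4.
The 5% rule fails; solving [OH-]² + Kb·[OH-] − Kb·C₀ = 0 exactly:
[OH-] = [−0.00044 + √(0.00044² + 4.58e-05)]/2 = 3.17 × 10^-3 M
pOH = −log(3.17 × 10^-3) = 2.50; pH = 14.00 − 2.50 = 11.50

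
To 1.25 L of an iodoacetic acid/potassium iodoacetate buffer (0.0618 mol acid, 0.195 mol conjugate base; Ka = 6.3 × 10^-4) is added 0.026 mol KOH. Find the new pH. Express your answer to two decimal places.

pH = 3.99

After neutralization: n(ICH2COOH) = 0.0358 mol, n(ICH2COO-) = 0.221 mol.
pKa = −log(6.3 × 10^-4) = 3.201
Henderson–Hasselbalch with mole ratio 0.221/0.0358: pH = 3.201 + (+0.791)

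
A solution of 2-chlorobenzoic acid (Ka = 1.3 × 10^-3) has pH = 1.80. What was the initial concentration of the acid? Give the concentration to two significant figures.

C₀ = 2.1 × 10^-1 M

[H+] = 10^(-1.80) = 1.58 × 10^-2 M = x
Ka = x²/(C₀ − x) ⇒ C₀ = x + x²/Ka
C₀ = 1.58 × 10^-2 + (1.58 × 10^-2)²/(1.3 × 10^-3) = 2.08 × 10^-1 M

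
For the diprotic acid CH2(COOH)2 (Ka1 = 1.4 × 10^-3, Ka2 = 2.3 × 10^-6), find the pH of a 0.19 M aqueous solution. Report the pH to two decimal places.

pH = 1.81

Ka1 ≫ Ka2, so treat the first dissociation as the only significant source of H+.
Ka1 = x²/(0.19 − x) = 1.4 × 10^-3
Solving the quadratic: x = (−Ka1 + √(Ka1² + 4·Ka1·C₀))/2 = 1.56 × 10^-2 M
pH = −log(1.56 × 10^-2) = 1.81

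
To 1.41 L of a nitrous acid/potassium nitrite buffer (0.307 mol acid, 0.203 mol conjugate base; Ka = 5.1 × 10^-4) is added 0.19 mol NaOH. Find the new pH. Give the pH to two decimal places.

OH- converts HNO2 to NO2-: HNO2 → 0.117 mol, NO2- → 0.393 mol.
pKa = −log(5.1 × 10^-4) = 3.292
Henderson–Hasselbalch with mole ratio 0.393/0.117: pH = 3.292 + (+0.526)

pH = 3.82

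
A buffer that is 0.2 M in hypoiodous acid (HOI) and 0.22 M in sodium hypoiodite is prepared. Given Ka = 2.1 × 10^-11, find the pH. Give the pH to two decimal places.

pH = 10.72

pKa = −log(2.1 × 10^-11) = 10.678
Henderson–Hasselbalch: pH = pKa + log([OI-]/[HOI]) = 10.678 + log(0.22/0.2)
pH = 10.678 + (+0.041) = 10.72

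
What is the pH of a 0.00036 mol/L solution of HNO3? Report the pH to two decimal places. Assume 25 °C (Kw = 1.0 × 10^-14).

pH = 3.44

HNO3 is a strong acid and dissociates completely, so [H+] = 0.00036 M.
pH = -log(0.00036) = 3.44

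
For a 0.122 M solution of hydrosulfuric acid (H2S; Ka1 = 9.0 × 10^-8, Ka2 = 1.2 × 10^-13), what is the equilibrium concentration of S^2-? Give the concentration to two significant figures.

First ionization gives [H+] ≈ [HS-] = 1.05 × 10^-4 M.
Second step: Ka2 = [H+][S^2-]/[HS-] ≈ [S^2-] (since [H+] ≈ [HS-]).
So [S^2-] ≈ Ka2.

1.2 × 10^-13 M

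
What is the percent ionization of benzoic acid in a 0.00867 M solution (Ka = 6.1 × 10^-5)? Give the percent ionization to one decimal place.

C6H5COOH ⇌ C6H5COO- + H+; let x = [H+] at equilibrium.
Solve x² + 6.1e-05x − 5.29e-07 = 0 → x = 6.97 × 10^-4 M
% ionization = x/C₀ × 100% = 6.97 × 10^-4/0.00867 × 100% = 8.0%

8.0%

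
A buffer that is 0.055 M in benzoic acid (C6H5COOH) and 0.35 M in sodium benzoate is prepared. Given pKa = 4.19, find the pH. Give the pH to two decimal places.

Using pH = pKa + log([base]/[acid]) with [base]/[acid] = 0.35/0.055:
pH = 4.19 + (+0.804) = 4.99

pH = 4.99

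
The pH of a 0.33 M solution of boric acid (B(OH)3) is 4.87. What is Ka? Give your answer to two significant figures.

[H+] = 10^(-4.87) = 1.35 × 10^-5 M
At equilibrium [HA] = 0.33 − 1.35 × 10^-5 = 3.30 × 10^-1 M
Ka = [H+][A-]/[HA] = (1.35 × 10^-5)² / 3.30 × 10^-1 = 5.5 × 10^-10

Ka = 5.5 × 10^-10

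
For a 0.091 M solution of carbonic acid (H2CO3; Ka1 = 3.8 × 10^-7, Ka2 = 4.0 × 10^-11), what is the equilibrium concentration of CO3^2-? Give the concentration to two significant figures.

First ionization gives [H+] ≈ [HCO3-] = 1.86 × 10^-4 M.
Second step: Ka2 = [H+][CO3^2-]/[HCO3-] ≈ [CO3^2-] (since [H+] ≈ [HCO3-]).
So [CO3^2-] ≈ Ka2.

4.0 × 10^-11 M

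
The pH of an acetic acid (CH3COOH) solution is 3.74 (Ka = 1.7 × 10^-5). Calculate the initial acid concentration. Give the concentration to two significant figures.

[H+] = 10^(-3.74) = 1.82 × 10^-4 M = x
Ka = x²/(C₀ − x) ⇒ C₀ = x + x²/Ka
C₀ = 1.82 × 10^-4 + (1.82 × 10^-4)²/(1.7 × 10^-5) = 2.13 × 10^-3 M

C₀ = 2.1 × 10^-3 M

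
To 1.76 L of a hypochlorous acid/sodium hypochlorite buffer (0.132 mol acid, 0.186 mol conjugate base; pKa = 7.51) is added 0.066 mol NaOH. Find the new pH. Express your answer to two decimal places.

After neutralization: n(HOCl) = 0.066 mol, n(OCl-) = 0.252 mol.
pH = pKa + log(n_OCl-/n_HOCl) = 7.51 + log(0.252/0.066) = 7.51 + (+0.582)

pH = 8.09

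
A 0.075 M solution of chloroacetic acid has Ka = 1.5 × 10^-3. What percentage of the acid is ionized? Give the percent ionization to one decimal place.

ClCH2COOH ⇌ ClCH2COO- + H+; let x = [H+] at equilibrium.
Solve x² + 0.0015x − 0.000112 = 0 → x = 9.88 × 10^-3 M
Fraction ionized = 9.88 × 10^-3 / 0.075 = 0.1317 → 13.2%

13.2%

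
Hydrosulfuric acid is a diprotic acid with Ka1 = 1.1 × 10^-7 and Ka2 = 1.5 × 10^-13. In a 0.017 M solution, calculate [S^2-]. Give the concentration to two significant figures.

1.5 × 10^-13 M

First ionization gives [H+] ≈ [HS-] = 4.32 × 10^-5 M.
Second step: Ka2 = [H+][S^2-]/[HS-] ≈ [S^2-] (since [H+] ≈ [HS-]).
So [S^2-] ≈ Ka2.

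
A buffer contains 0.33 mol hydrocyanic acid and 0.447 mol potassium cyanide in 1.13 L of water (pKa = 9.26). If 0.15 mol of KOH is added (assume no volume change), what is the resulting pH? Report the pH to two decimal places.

pH = 9.78

After neutralization: n(HCN) = 0.18 mol, n(CN-) = 0.597 mol.
pH = pKa + log(n_CN-/n_HCN) = 9.26 + log(0.597/0.18) = 9.26 + (+0.521)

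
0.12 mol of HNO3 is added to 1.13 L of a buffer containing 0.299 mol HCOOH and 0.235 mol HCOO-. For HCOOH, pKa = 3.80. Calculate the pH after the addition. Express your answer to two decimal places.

pH = 3.24

After neutralization: n(HCOOH) = 0.419 mol, n(HCOO-) = 0.115 mol.
pH = pKa + log([A⁻]/[HA]) = 3.80 + log(0.115/0.419) = 3.80 -0.562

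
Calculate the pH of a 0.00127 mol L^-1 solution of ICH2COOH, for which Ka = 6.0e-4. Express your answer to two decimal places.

ICH2COOH ⇌ ICH2COO- + H+
Ka = [H+]²/(0.00127 − [H+]) = 6.0 × 10^-4
The 5% rule fails; solving [H+]² + Ka·[H+] − Ka·C₀ = 0 exactly:
[H+] = (−Ka + √(Ka² + 4·Ka·C₀))/2 = 6.23 × 10^-4 M
pH = −log[H+] = −log(6.23 × 10^-4) = 3.21

pH = 3.21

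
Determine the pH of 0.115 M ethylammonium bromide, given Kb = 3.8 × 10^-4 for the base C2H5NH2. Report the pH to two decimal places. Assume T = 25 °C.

C2H5NH3+ is the conjugate acid of the weak base C2H5NH2.
Ka = Kw/Kb = 1.0×10^-14 / 3.8 × 10^-4 = 2.63 × 10^-11
Ka = x²/(0.115 − x) = 2.63 × 10^-11
Assume x ≪ 0.115: x ≈ √(2.63 × 10^-11 × 0.115) = 1.74 × 10^-6 M
Check: 0.0015% ionized — well under 5%, approximation valid.
pH = −log(1.74 × 10^-6) = 5.76

pH = 5.76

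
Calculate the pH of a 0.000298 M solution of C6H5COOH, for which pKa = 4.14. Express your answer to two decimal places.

pH = 3.94

C6H5COOH ⇌ C6H5COO- + H+
Ka = 10^(−4.14) = 7.24 × 10^-5
From the ICE table, Ka = [H+]²/(0.000298 − [H+]) = 7.24 × 10^-5.
The 5% rule fails; solving [H+]² + Ka·[H+] − Ka·C₀ = 0 exactly:
[H+] = [−7.24e-05 + √(7.24e-05² + 8.63e-08)]/2 = 1.15 × 10^-4 M
pH = −log(1.15 × 10^-4) = 3.94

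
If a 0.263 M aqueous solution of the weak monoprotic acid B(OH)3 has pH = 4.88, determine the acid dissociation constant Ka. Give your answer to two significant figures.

[H+] = 10^(-4.88) = 1.32 × 10^-5 M
At equilibrium [HA] = 0.263 − 1.32 × 10^-5 = 2.63 × 10^-1 M
Ka = [H+][A-]/[HA] = (1.32 × 10^-5)² / 2.63 × 10^-1 = 6.6 × 10^-10

Ka = 6.6 × 10^-10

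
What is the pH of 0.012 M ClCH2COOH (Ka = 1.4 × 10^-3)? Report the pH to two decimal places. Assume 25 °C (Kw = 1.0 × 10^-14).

pH = 2.46

ClCH2COOH ⇌ ClCH2COO- + H+
From the ICE table, Ka = [H+]²/(0.012 − [H+]) = 1.4 × 10^-3.
[H+] is not negligible relative to C₀; solve [H+]² + 0.0014·[H+] − 1.68e-05 = 0.
[H+] = [−0.0014 + √(0.0014² + 6.72e-05)]/2 = 3.46 × 10^-3 M
pH = −log(3.46 × 10^-3) = 2.46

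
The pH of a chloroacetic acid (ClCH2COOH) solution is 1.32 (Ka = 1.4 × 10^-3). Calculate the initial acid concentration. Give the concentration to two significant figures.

C₀ = 1.7 M

[H+] = 10^(-1.32) = 4.79 × 10^-2 M = x
Ka = x²/(C₀ − x) ⇒ C₀ = x + x²/Ka
C₀ = 4.79 × 10^-2 + (4.79 × 10^-2)²/(1.4 × 10^-3) = 1.69 M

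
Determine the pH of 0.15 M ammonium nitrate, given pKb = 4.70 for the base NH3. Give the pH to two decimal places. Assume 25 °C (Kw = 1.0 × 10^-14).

NH4+ is the conjugate acid of the weak base NH3.
Kb = 10^(−4.70) = 2.00 × 10^-5
Ka = Kw/Kb = 1.0×10^-14 / 2.00 × 10^-5 = 5.00 × 10^-10
Ka = [H+]²/(0.15 − [H+]) = 5.00 × 10^-10
Neglecting [H+] in the denominator: [H+] = √(5.00 × 10^-10 × 0.15) = 8.66 × 10^-6 M
([H+]/C₀ = 0.0058% < 5%, so the approximation holds.)
pH = −log[H+] = −log(8.66 × 10^-6) = 5.06

pH = 5.06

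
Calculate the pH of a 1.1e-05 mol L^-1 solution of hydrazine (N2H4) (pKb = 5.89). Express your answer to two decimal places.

pH = 8.50

N2H4 + H2O ⇌ N2H5+ + OH-
Kb = 10^(−5.89) = 1.29 × 10^-6
Kb = x²/(1.1e-05 − x) = 1.29 × 10^-6
The 5% rule fails; solving x² + Kb·x − Kb·C₀ = 0 exactly:
x = [−1.29e-06 + √(1.29e-06² + 5.68e-11)]/2 = 3.18 × 10^-6 M
pOH = 5.50, so pH = 14.00 − pOH = 8.50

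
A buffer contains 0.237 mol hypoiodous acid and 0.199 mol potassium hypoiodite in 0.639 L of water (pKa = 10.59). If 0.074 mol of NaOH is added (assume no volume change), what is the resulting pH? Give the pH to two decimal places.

After neutralization: n(HOI) = 0.163 mol, n(OI-) = 0.273 mol.
pH = pKa + log(n_OI-/n_HOI) = 10.59 + log(0.273/0.163) = 10.59 + (+0.224)

pH = 10.81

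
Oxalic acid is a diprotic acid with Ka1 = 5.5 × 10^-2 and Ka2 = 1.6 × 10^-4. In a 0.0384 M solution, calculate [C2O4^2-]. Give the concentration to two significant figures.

First ionization gives [H+] ≈ [HC2O4-] = 2.61 × 10^-2 M.
Second step: Ka2 = [H+][C2O4^2-]/[HC2O4-] ≈ [C2O4^2-] (since [H+] ≈ [HC2O4-]).
So [C2O4^2-] ≈ Ka2.

1.6 × 10^-4 M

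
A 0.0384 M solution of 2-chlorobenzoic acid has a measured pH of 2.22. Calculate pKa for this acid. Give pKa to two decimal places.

[H+] = 10^(-2.22) = 6.03 × 10^-3 M
At equilibrium [HA] = 0.0384 − 6.03 × 10^-3 = 3.24 × 10^-2 M
Ka = [H+][A-]/[HA] = (6.03 × 10^-3)² / 3.24 × 10^-2 = 1.12 × 10^-3
pKa = -log(1.12 × 10^-3) = 2.95

pKa = 2.95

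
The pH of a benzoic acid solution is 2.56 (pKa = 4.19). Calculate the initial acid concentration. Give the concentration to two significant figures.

C₀ = 1.2 × 10^-1 M

[H+] = 10^(-2.56) = 2.75 × 10^-3 M = x
Ka = 10^(−4.19) = 6.46 × 10^-5
Ka = x²/(C₀ − x) ⇒ C₀ = x + x²/Ka
C₀ = 2.75 × 10^-3 + (2.75 × 10^-3)²/(6.46 × 10^-5) = 1.20 × 10^-1 M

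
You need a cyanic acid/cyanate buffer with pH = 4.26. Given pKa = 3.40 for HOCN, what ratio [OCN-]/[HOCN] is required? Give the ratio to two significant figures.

pH = pKa + log(r) ⇒ log(r) = 4.26 − 3.40 = +0.86
r = [OCN-]/[HOCN] = 10^(+0.86) = 7.24

ratio = 7.2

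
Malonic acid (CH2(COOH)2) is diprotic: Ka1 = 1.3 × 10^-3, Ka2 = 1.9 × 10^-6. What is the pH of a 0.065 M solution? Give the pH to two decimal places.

Since Ka1 ≫ Ka2, the first ionization dominates [H+].
Ka1 = x²/(0.065 − x) = 1.3 × 10^-3
Solving the quadratic: x = (−Ka1 + √(Ka1² + 4·Ka1·C₀))/2 = 8.57 × 10^-3 M
pH = −log(8.57 × 10^-3) = 2.07

pH = 2.07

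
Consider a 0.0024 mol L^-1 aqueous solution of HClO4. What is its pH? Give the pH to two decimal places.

pH = 2.62

HClO4 is a strong acid and dissociates completely, so [H+] = 0.0024 M.
pH = -log(0.0024) = 2.62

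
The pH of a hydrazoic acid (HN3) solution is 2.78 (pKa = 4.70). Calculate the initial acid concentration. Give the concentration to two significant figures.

C₀ = 1.4 × 10^-1 M

[H+] = 10^(-2.78) = 1.66 × 10^-3 M = x
Ka = 10^(−4.70) = 2.00 × 10^-5
Ka = x²/(C₀ − x) ⇒ C₀ = x + x²/Ka
C₀ = 1.66 × 10^-3 + (1.66 × 10^-3)²/(2.00 × 10^-5) = 1.39 × 10^-1 M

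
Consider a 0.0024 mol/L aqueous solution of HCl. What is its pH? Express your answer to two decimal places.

pH = 2.62

HCl is a strong acid and dissociates completely, so [H+] = 0.0024 M.
pH = -log(0.0024) = 2.62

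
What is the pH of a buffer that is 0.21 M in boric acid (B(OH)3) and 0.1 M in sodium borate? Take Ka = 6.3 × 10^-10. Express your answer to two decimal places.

pH = 8.88

pKa = −log(6.3 × 10^-10) = 9.201
Using pH = pKa + log([base]/[acid]) with [base]/[acid] = 0.1/0.21:
pH = 9.201 + (-0.322) = 8.88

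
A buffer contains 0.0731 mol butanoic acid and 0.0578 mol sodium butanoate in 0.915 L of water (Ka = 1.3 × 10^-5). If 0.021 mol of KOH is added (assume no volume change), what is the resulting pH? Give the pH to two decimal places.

pH = 5.07

After neutralization: n(CH3(CH2)2COOH) = 0.0521 mol, n(CH3(CH2)2COO-) = 0.0788 mol.
pKa = −log(1.3 × 10^-5) = 4.886
pH = pKa + log(n_CH3(CH2)2COO-/n_CH3(CH2)2COOH) = 4.886 + log(0.0788/0.0521) = 4.886 + (+0.180)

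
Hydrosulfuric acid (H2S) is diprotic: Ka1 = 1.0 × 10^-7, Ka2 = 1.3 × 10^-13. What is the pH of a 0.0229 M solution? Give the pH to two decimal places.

pH = 4.32

Ka1 ≫ Ka2, so treat the first dissociation as the only significant source of H+.
Ka1 = x²/(0.0229 − x) = 1.0 × 10^-7
x ≈ √(1.0 × 10^-7 × 0.0229) = 4.79 × 10^-5 M
pH = −log(4.79 × 10^-5) = 4.32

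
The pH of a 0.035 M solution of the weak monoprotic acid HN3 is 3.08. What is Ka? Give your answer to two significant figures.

Ka = 2.0 × 10^-5

[H+] = 10^(-3.08) = 8.32 × 10^-4 M
At equilibrium [HA] = 0.035 − 8.32 × 10^-4 = 3.42 × 10^-2 M
Ka = [H+][A-]/[HA] = (8.32 × 10^-4)² / 3.42 × 10^-2 = 2.0 × 10^-5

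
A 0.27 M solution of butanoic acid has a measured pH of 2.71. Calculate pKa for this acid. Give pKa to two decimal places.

pKa = 4.85

[H+] = 10^(-2.71) = 1.95 × 10^-3 M
At equilibrium [HA] = 0.27 − 1.95 × 10^-3 = 2.68 × 10^-1 M
Ka = [H+][A-]/[HA] = (1.95 × 10^-3)² / 2.68 × 10^-1 = 1.42 × 10^-5
pKa = -log(1.42 × 10^-5) = 4.85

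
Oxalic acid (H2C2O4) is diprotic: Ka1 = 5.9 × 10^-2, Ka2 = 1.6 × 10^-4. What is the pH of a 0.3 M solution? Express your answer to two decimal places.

pH = 0.97

Since Ka1 ≫ Ka2, the first ionization dominates [H+].
Ka1 = x²/(0.3 − x) = 5.9 × 10^-2
Solving the quadratic: x = (−Ka1 + √(Ka1² + 4·Ka1·C₀))/2 = 1.07 × 10^-1 M
pH = −log(1.07 × 10^-1) = 0.97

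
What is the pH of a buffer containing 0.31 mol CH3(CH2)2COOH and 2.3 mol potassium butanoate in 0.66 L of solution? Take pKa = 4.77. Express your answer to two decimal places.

pH = 5.64

Henderson–Hasselbalch: pH = pKa + log([CH3(CH2)2COO-]/[CH3(CH2)2COOH]) = 4.77 + log(2.3/0.31)
pH = 4.77 + (+0.870) = 5.64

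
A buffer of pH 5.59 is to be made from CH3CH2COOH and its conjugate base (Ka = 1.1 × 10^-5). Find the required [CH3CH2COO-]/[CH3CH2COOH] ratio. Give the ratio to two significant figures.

ratio = 4.3

pKa = -log(1.1 × 10^-5) = 4.959
pH = pKa + log(r) ⇒ log(r) = 5.59 − 4.959 = +0.631
r = [CH3CH2COO-]/[CH3CH2COOH] = 10^(+0.631) = 4.28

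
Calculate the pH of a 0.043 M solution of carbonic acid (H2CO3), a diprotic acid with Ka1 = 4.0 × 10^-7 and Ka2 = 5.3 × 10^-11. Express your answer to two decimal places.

Since Ka1 ≫ Ka2, the first ionization dominates [H+].
Ka1 = x²/(0.043 − x) = 4.0 × 10^-7
x ≈ √(4.0 × 10^-7 × 0.043) = 1.31 × 10^-4 M
pH = −log(1.31 × 10^-4) = 3.88

pH = 3.88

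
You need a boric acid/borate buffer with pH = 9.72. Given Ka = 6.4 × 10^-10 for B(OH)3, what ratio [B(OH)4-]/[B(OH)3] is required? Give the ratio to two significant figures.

ratio = 3.4

pKa = -log(6.4 × 10^-10) = 9.194
pH = pKa + log(r) ⇒ log(r) = 9.72 − 9.194 = +0.526
r = [B(OH)4-]/[B(OH)3] = 10^(+0.526) = 3.36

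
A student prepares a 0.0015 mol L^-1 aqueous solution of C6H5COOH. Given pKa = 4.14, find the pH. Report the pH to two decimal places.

pH = 3.53

C6H5COOH ⇌ C6H5COO- + H+
Ka = 10^(−4.14) = 7.24 × 10^-5
From the ICE table, Ka = [H+]²/(0.0015 − [H+]) = 7.24 × 10^-5.
The 5% rule fails; solving [H+]² + Ka·[H+] − Ka·C₀ = 0 exactly:
[H+] = (−Ka + √(Ka² + 4·Ka·C₀))/2 = 2.95 × 10^-4 M
pH = −log[H+] = −log(2.95 × 10^-4) = 3.53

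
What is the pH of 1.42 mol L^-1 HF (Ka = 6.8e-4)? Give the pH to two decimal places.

HF ⇌ F- + H+
From the ICE table, Ka = [H+]²/(1.42 − [H+]) = 6.8 × 10^-4.
Neglecting [H+] in the denominator: [H+] = √(6.8 × 10^-4 × 1.42) = 3.11 × 10^-2 M
([H+]/C₀ = 2.2% < 5%, so the approximation holds.)
pH = −log[H+] = −log(3.11 × 10^-2) = 1.51

pH = 1.51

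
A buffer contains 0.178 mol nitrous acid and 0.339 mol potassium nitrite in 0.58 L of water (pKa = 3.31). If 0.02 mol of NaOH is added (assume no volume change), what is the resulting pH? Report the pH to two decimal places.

After neutralization: n(HNO2) = 0.158 mol, n(NO2-) = 0.359 mol.
pH = pKa + log([A⁻]/[HA]) = 3.31 + log(0.359/0.158) = 3.31 +0.356

pH = 3.67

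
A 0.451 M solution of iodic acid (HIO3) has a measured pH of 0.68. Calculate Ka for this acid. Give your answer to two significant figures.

Ka = 1.8 × 10^-1

[H+] = 10^(-0.68) = 2.09 × 10^-1 M
At equilibrium [HA] = 0.451 − 2.09 × 10^-1 = 2.42 × 10^-1 M
Ka = [H+][A-]/[HA] = (2.09 × 10^-1)² / 2.42 × 10^-1 = 1.8 × 10^-1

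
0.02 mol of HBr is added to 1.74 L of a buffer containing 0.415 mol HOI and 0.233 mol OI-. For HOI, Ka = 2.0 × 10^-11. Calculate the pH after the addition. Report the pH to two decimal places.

Added H+ converts OI- to HOI: HOI → 0.435 mol, OI- → 0.213 mol.
pKa = −log(2.0 × 10^-11) = 10.699
Henderson–Hasselbalch with mole ratio 0.213/0.435: pH = 10.699 + (-0.310)

pH = 10.39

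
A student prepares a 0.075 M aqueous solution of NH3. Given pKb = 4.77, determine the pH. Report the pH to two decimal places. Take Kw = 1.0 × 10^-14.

NH3 + H2O ⇌ NH4+ + OH-
Kb = 10^(−4.77) = 1.70 × 10^-5
Let x = [OH-] at equilibrium. Kb = x²/(0.075 − x).
Since Kb ≪ C₀, x ≈ √(Kb·C₀) = 1.13 × 10^-3 M.
Check: 1.5% ionized — well under 5%, approximation valid.
pOH = 2.95, so pH = 14.00 − pOH = 11.05

pH = 11.05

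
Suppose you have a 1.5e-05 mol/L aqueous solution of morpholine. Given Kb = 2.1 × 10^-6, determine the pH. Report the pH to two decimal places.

pH = 8.67

C4H8ONH + H2O ⇌ C4H8ONH2+ + OH-
Kb = [OH-]²/(1.5e-05 − [OH-]) = 2.1 × 10^-6
Here C₀/Kb ≈ 7.14, so the small-[OH-] approximation fails. Use the quadratic:
[OH-] = (−Kb + √(Kb² + 4·Kb·C₀))/2 = 4.66 × 10^-6 M
pOH = 5.33, so pH = 14.00 − pOH = 8.67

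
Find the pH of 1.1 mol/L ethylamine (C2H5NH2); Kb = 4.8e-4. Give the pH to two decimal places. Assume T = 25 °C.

pH = 12.36

C2H5NH2 + H2O ⇌ C2H5NH3+ + OH-
From the ICE table, Kb = x²/(1.1 − x) = 4.8 × 10^-4.
Neglecting x in the denominator: x = √(4.8 × 10^-4 × 1.1) = 2.30 × 10^-2 M
pOH = −log(2.30 × 10^-2) = 1.64; pH = 14.00 − 1.64 = 12.36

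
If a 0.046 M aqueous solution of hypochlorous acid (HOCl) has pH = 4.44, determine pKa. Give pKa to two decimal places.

[H+] = 10^(-4.44) = 3.63 × 10^-5 M
At equilibrium [HA] = 0.046 − 3.63 × 10^-5 = 4.60 × 10^-2 M
Ka = [H+][A-]/[HA] = (3.63 × 10^-5)² / 4.60 × 10^-2 = 2.86 × 10^-8
pKa = -log(2.86 × 10^-8) = 7.54

pKa = 7.54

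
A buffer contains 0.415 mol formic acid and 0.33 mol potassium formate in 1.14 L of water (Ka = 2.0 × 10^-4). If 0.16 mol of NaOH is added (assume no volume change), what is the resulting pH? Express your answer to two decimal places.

pH = 3.98

OH- converts HCOOH to HCOO-: HCOOH → 0.255 mol, HCOO- → 0.49 mol.
pKa = −log(2.0 × 10^-4) = 3.699
pH = pKa + log([A⁻]/[HA]) = 3.699 + log(0.49/0.255) = 3.699 +0.284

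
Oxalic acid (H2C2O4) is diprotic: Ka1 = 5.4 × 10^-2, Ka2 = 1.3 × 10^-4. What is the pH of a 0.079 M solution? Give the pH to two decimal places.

pH = 1.36

Ka1 ≫ Ka2, so treat the first dissociation as the only significant source of H+.
Ka1 = x²/(0.079 − x) = 5.4 × 10^-2
Solving the quadratic: x = (−Ka1 + √(Ka1² + 4·Ka1·C₀))/2 = 4.37 × 10^-2 M
pH = −log(4.37 × 10^-2) = 1.36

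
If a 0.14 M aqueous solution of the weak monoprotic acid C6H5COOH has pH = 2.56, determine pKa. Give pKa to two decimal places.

pKa = 4.26

[H+] = 10^(-2.56) = 2.75 × 10^-3 M
At equilibrium [HA] = 0.14 − 2.75 × 10^-3 = 1.37 × 10^-1 M
Ka = [H+][A-]/[HA] = (2.75 × 10^-3)² / 1.37 × 10^-1 = 5.52 × 10^-5
pKa = -log(5.52 × 10^-5) = 4.26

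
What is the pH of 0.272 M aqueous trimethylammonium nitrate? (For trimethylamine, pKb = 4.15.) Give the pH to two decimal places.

(CH3)3NH+ is the conjugate acid of the weak base (CH3)3N.
Kb = 10^(−4.15) = 7.08 × 10^-5
Ka = Kw/Kb = 1.0×10^-14 / 7.08 × 10^-5 = 1.41 × 10^-10
Let x = [H+] at equilibrium. Ka = x²/(0.272 − x).
Neglecting x in the denominator: x = √(1.41 × 10^-10 × 0.272) = 6.19 × 10^-6 M
(x/C₀ = 0.0023% < 5%, so the approximation holds.)
pH = −log(6.19 × 10^-6) = 5.21

pH = 5.21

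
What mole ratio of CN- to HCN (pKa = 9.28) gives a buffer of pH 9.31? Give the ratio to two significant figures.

ratio = 1.1

pH = pKa + log(r) ⇒ log(r) = 9.31 − 9.28 = +0.03
r = [CN-]/[HCN] = 10^(+0.03) = 1.07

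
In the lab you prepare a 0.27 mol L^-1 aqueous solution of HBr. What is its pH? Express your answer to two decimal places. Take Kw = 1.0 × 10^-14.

pH = 0.57

HBr is a strong acid and dissociates completely, so [H+] = 0.27 M.
pH = -log(0.27) = 0.57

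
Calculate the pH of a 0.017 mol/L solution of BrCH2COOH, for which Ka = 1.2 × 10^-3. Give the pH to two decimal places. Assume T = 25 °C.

pH = 2.40

BrCH2COOH ⇌ BrCH2COO- + H+
Ka = x²/(0.017 − x) = 1.2 × 10^-3
The 5% rule fails; solving x² + Ka·x − Ka·C₀ = 0 exactly:
x = (−Ka + √(Ka² + 4·Ka·C₀))/2 = 3.96 × 10^-3 M
pH = −log[H+] = −log(3.96 × 10^-3) = 2.40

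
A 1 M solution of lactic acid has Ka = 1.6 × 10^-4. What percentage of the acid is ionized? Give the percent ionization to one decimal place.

CH3CH(OH)COOH ⇌ CH3CH(OH)COO- + H+; let x = [H+] at equilibrium.
x ≈ √(Ka·C₀) = √(1.6 × 10^-4 × 1) = 1.26 × 10^-2 M
% ionization = x/C₀ × 100% = 1.26 × 10^-2/1 × 100% = 1.3%

1.3%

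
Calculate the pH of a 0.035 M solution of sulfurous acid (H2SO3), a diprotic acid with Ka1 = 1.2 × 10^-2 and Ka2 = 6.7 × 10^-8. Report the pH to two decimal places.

Since Ka1 ≫ Ka2, the first ionization dominates [H+].
Ka1 = x²/(0.035 − x) = 1.2 × 10^-2
Solving the quadratic: x = (−Ka1 + √(Ka1² + 4·Ka1·C₀))/2 = 1.54 × 10^-2 M
pH = −log(1.54 × 10^-2) = 1.81

pH = 1.81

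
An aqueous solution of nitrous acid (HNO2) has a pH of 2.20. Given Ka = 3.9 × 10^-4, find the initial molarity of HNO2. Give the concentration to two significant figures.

C₀ = 1.1 × 10^-1 M

[H+] = 10^(-2.20) = 6.31 × 10^-3 M = x
Ka = x²/(C₀ − x) ⇒ C₀ = x + x²/Ka
C₀ = 6.31 × 10^-3 + (6.31 × 10^-3)²/(3.9 × 10^-4) = 1.08 × 10^-1 M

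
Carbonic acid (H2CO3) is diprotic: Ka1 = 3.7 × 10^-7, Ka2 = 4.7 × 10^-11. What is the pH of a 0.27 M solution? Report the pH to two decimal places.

Ka1 ≫ Ka2, so treat the first dissociation as the only significant source of H+.
Ka1 = x²/(0.27 − x) = 3.7 × 10^-7
x ≈ √(3.7 × 10^-7 × 0.27) = 3.16 × 10^-4 M
pH = −log(3.16 × 10^-4) = 3.50

pH = 3.50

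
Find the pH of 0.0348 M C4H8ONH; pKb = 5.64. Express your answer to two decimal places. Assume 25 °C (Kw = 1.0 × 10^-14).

C4H8ONH + H2O ⇌ C4H8ONH2+ + OH-
Kb = 10^(−5.64) = 2.29 × 10^-6
Kb = [OH-]²/(0.0348 − [OH-]) = 2.29 × 10^-6
Assume [OH-] ≪ 0.0348: [OH-] ≈ √(2.29 × 10^-6 × 0.0348) = 2.82 × 10^-4 M
Check: 0.81% ionized — well under 5%, approximation valid.
pOH = −log(2.82 × 10^-4) = 3.55; pH = 14.00 − 3.55 = 10.45

pH = 10.45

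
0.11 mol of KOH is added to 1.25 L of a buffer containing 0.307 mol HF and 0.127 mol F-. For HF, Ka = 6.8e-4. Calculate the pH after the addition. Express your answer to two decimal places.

pH = 3.25

After neutralization: n(HF) = 0.197 mol, n(F-) = 0.237 mol.
pKa = −log(6.8 × 10^-4) = 3.167
pH = pKa + log(n_F-/n_HF) = 3.167 + log(0.237/0.197) = 3.167 + (+0.080)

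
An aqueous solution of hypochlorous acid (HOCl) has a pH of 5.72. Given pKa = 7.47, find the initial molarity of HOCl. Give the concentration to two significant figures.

C₀ = 1.1 × 10^-4 M

[H+] = 10^(-5.72) = 1.91 × 10^-6 M = x
Ka = 10^(−7.47) = 3.39 × 10^-8
Ka = x²/(C₀ − x) ⇒ C₀ = x + x²/Ka
C₀ = 1.91 × 10^-6 + (1.91 × 10^-6)²/(3.39 × 10^-8) = 1.10 × 10^-4 M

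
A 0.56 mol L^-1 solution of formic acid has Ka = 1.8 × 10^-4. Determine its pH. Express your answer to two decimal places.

HCOOH ⇌ HCOO- + H+
From the ICE table, Ka = x²/(0.56 − x) = 1.8 × 10^-4.
Since Ka ≪ C₀, x ≈ √(Ka·C₀) = 1.00 × 10^-2 M.
pH = −log(1.00 × 10^-2) = 2.00

pH = 2.00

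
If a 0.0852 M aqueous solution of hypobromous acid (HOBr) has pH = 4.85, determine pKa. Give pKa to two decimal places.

[H+] = 10^(-4.85) = 1.41 × 10^-5 M
At equilibrium [HA] = 0.0852 − 1.41 × 10^-5 = 8.52 × 10^-2 M
Ka = [H+][A-]/[HA] = (1.41 × 10^-5)² / 8.52 × 10^-2 = 2.33 × 10^-9
pKa = -log(2.33 × 10^-9) = 8.63

pKa = 8.63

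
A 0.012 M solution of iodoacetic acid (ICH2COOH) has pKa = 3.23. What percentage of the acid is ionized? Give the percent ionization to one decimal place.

19.8%

ICH2COOH ⇌ ICH2COO- + H+; let x = [H+] at equilibrium.
Ka = 10^(−3.23) = 5.89 × 10^-4
Solve x² + 0.000589x − 7.07e-06 = 0 → x = 2.38 × 10^-3 M
% ionization = x/C₀ × 100% = 2.38 × 10^-3/0.012 × 100% = 19.8%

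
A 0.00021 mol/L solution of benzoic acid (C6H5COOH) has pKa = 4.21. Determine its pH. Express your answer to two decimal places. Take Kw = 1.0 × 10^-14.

pH = 4.06

C6H5COOH ⇌ C6H5COO- + H+
Ka = 10^(−4.21) = 6.17 × 10^-5
Ka = [H+]²/(0.00021 − [H+]) = 6.17 × 10^-5
Here C₀/Ka ≈ 3.4, so the small-[H+] approximation fails. Use the quadratic:
[H+] = [−6.17e-05 + √(6.17e-05² + 5.18e-08)]/2 = 8.71 × 10^-5 M
pH = −log[H+] = −log(8.71 × 10^-5) = 4.06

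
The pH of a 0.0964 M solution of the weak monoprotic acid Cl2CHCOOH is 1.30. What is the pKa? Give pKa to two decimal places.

pKa = 1.27

[H+] = 10^(-1.30) = 5.01 × 10^-2 M
At equilibrium [HA] = 0.0964 − 5.01 × 10^-2 = 4.63 × 10^-2 M
Ka = [H+][A-]/[HA] = (5.01 × 10^-2)² / 4.63 × 10^-2 = 5.42 × 10^-2
pKa = -log(5.42 × 10^-2) = 1.27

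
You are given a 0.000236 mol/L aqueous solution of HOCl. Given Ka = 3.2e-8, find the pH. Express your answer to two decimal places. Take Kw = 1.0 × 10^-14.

pH = 5.56

HOCl ⇌ OCl- + H+
Ka = [H+]²/(0.000236 − [H+]) = 3.2 × 10^-8
Since Ka ≪ C₀, [H+] ≈ √(Ka·C₀) = 2.75 × 10^-6 M.
Check: 1.2% ionized — well under 5%, approximation valid.
pH = −log(2.75 × 10^-6) = 5.56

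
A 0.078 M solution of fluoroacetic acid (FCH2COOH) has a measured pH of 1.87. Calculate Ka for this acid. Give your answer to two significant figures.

[H+] = 10^(-1.87) = 1.35 × 10^-2 M
At equilibrium [HA] = 0.078 − 1.35 × 10^-2 = 6.45 × 10^-2 M
Ka = [H+][A-]/[HA] = (1.35 × 10^-2)² / 6.45 × 10^-2 = 2.8 × 10^-3

Ka = 2.8 × 10^-3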